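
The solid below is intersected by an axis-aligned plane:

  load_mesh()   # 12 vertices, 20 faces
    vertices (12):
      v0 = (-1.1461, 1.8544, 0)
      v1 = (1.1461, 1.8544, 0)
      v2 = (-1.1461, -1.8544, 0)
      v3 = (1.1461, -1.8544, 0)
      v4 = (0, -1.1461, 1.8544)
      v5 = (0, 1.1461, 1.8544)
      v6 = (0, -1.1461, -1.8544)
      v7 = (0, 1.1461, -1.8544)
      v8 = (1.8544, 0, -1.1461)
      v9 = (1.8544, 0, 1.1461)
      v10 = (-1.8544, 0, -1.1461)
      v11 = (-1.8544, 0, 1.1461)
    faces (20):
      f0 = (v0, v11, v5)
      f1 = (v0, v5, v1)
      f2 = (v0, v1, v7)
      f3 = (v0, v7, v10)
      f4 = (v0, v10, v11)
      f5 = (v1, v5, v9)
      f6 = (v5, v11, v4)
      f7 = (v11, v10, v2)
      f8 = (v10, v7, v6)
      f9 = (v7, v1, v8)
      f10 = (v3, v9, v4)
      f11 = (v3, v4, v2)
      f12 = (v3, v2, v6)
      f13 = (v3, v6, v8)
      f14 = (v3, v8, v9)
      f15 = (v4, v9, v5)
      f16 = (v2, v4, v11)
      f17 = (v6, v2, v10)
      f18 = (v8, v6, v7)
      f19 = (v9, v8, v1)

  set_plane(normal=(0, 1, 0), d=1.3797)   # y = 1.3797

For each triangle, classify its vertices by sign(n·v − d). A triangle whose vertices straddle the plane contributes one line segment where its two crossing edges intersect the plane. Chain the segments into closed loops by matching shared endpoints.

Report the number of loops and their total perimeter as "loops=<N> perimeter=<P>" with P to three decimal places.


Straddling triangles (8 of 20):
  (v0,v11,v5) [+--] → (-1.32741, 1.3797, 0.293385)–(-0.377988, 1.3797, 1.24281)  len=1.3427
  (v0,v5,v1) [+-+] → (-0.377988, 1.3797, 1.24281)–(0.377988, 1.3797, 1.24281)  len=0.7560
  (v0,v1,v7) [++-] → (0.377988, 1.3797, -1.24281)–(-0.377988, 1.3797, -1.24281)  len=0.7560
  (v0,v7,v10) [+--] → (-0.377988, 1.3797, -1.24281)–(-1.32741, 1.3797, -0.293385)  len=1.3427
  (v0,v10,v11) [+--] → (-1.32741, 1.3797, -0.293385)–(-1.32741, 1.3797, 0.293385)  len=0.5868
  (v1,v5,v9) [+--] → (0.377988, 1.3797, 1.24281)–(1.32741, 1.3797, 0.293385)  len=1.3427
  (v7,v1,v8) [-+-] → (0.377988, 1.3797, -1.24281)–(1.32741, 1.3797, -0.293385)  len=1.3427
  (v9,v8,v1) [--+] → (1.32741, 1.3797, -0.293385)–(1.32741, 1.3797, 0.293385)  len=0.5868

Chained into 1 loop(s):
  loop 1: 8 segments, perimeter = 8.0563
Total perimeter = 8.056

loops=1 perimeter=8.056


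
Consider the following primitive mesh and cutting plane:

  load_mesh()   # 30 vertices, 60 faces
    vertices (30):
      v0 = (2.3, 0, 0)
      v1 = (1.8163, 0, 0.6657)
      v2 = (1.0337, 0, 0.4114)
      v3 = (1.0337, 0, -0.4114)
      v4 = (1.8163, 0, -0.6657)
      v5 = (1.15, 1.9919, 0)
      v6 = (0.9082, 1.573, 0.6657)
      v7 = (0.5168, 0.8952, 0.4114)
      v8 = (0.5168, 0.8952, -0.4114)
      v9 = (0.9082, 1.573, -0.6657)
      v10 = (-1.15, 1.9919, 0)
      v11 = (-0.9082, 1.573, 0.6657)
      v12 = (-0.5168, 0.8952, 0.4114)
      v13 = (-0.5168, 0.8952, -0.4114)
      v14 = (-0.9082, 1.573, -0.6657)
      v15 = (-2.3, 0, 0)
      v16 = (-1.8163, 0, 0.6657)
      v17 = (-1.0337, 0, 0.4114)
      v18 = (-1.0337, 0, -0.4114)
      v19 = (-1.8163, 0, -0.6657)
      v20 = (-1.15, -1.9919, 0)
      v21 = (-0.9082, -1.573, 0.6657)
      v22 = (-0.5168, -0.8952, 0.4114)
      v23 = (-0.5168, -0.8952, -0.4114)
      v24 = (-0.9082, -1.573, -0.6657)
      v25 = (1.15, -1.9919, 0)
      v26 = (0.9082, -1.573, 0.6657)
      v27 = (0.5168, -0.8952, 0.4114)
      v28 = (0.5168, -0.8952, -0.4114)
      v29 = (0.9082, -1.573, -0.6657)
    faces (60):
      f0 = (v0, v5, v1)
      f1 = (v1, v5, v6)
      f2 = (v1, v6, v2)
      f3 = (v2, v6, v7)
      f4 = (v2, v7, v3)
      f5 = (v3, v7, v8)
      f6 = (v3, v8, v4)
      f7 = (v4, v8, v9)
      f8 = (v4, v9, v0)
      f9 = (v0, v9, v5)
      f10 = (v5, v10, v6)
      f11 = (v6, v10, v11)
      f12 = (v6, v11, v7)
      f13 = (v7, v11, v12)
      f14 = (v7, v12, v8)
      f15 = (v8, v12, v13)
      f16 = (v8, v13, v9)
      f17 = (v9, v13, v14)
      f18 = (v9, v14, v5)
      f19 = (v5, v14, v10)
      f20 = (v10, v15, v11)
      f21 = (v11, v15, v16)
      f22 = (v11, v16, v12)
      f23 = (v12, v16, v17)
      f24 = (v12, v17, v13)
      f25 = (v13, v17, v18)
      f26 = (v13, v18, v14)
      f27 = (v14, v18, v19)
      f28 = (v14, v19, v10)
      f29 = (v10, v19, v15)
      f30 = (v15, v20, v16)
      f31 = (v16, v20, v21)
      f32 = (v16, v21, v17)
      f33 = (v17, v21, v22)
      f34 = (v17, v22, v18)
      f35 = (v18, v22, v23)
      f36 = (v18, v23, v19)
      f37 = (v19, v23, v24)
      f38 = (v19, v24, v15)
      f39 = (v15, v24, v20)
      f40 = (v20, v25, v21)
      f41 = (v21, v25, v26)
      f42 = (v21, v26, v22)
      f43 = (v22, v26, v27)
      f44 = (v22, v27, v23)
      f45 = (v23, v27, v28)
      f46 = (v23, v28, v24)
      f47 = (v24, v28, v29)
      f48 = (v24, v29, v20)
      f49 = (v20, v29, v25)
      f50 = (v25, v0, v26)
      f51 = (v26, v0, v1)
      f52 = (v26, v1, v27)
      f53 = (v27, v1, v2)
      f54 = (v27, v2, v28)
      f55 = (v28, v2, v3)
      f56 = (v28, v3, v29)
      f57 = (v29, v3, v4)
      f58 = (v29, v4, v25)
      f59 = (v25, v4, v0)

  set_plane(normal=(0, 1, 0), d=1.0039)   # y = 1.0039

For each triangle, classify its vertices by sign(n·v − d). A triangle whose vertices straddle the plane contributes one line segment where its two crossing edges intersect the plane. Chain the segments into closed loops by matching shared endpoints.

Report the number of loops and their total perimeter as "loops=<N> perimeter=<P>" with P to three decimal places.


loops=1 perimeter=8.374

Straddling triangles (18 of 60):
  (v0,v5,v1) [-+-] → (1.72041, 1.0039, 0)–(1.48049, 1.0039, 0.330193)  len=0.4082
  (v1,v5,v6) [-++] → (1.48049, 1.0039, 0.330193)–(1.23674, 1.0039, 0.6657)  len=0.4147
  (v1,v6,v2) [-+-] → (1.23674, 1.0039, 0.6657)–(0.953605, 1.0039, 0.573696)  len=0.2977
  (v2,v6,v7) [-+-] → (0.953605, 1.0039, 0.573696)–(0.57957, 1.0039, 0.452183)  len=0.3933
  (v4,v8,v9) [--+] → (0.57957, 1.0039, -0.452183)–(1.23674, 1.0039, -0.6657)  len=0.6910
  (v4,v9,v0) [-+-] → (1.23674, 1.0039, -0.6657)–(1.41174, 1.0039, -0.424855)  len=0.2977
  (v0,v9,v5) [-++] → (1.41174, 1.0039, -0.424855)–(1.72041, 1.0039, 0)  len=0.5251
  (v6,v11,v7) [++-] → (0.28827, 1.0039, 0.452183)–(0.57957, 1.0039, 0.452183)  len=0.2913
  (v7,v11,v12) [-+-] → (0.28827, 1.0039, 0.452183)–(-0.57957, 1.0039, 0.452183)  len=0.8678
  (v8,v13,v9) [--+] → (-0.28827, 1.0039, -0.452183)–(0.57957, 1.0039, -0.452183)  len=0.8678
  (v9,v13,v14) [+-+] → (-0.28827, 1.0039, -0.452183)–(-0.57957, 1.0039, -0.452183)  len=0.2913
  (v10,v15,v11) [+-+] → (-1.72041, 1.0039, 0)–(-1.41174, 1.0039, 0.424855)  len=0.5251
  (v11,v15,v16) [+--] → (-1.41174, 1.0039, 0.424855)–(-1.23674, 1.0039, 0.6657)  len=0.2977
  (v11,v16,v12) [+--] → (-1.23674, 1.0039, 0.6657)–(-0.57957, 1.0039, 0.452183)  len=0.6910
  (v13,v18,v14) [--+] → (-0.953605, 1.0039, -0.573696)–(-0.57957, 1.0039, -0.452183)  len=0.3933
  (v14,v18,v19) [+--] → (-0.953605, 1.0039, -0.573696)–(-1.23674, 1.0039, -0.6657)  len=0.2977
  (v14,v19,v10) [+-+] → (-1.23674, 1.0039, -0.6657)–(-1.48049, 1.0039, -0.330193)  len=0.4147
  (v10,v19,v15) [+--] → (-1.48049, 1.0039, -0.330193)–(-1.72041, 1.0039, 0)  len=0.4082

Chained into 1 loop(s):
  loop 1: 18 segments, perimeter = 8.3737
Total perimeter = 8.374


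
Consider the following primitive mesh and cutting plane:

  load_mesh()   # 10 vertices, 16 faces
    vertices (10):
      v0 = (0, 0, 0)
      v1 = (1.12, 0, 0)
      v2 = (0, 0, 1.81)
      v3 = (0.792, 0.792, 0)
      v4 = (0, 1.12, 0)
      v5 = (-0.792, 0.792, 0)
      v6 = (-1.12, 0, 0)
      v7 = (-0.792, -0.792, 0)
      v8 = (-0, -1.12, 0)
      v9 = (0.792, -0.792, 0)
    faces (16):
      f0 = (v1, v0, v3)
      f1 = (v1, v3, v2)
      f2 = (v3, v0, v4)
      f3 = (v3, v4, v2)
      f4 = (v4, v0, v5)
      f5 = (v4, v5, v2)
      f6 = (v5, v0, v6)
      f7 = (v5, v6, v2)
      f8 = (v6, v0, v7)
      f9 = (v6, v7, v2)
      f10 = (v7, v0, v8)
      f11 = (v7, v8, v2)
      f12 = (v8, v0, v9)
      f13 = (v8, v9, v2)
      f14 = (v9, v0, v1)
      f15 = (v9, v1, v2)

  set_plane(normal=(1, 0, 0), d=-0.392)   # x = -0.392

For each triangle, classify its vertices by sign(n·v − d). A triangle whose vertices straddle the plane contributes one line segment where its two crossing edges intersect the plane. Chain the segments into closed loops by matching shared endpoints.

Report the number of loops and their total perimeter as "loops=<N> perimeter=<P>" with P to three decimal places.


loops=1 perimeter=5.009

Straddling triangles (8 of 16):
  (v4,v0,v5) [++-] → (-0.392, 0.392, 0)–(-0.392, 0.957657, 0)  len=0.5657
  (v4,v5,v2) [+-+] → (-0.392, 0.957657, 0)–(-0.392, 0.392, 0.914141)  len=1.0750
  (v5,v0,v6) [-+-] → (-0.392, 0.392, 0)–(-0.392, 0, 0)  len=0.3920
  (v5,v6,v2) [--+] → (-0.392, 0, 1.1765)–(-0.392, 0.392, 0.914141)  len=0.4717
  (v6,v0,v7) [-+-] → (-0.392, 0, 0)–(-0.392, -0.392, 0)  len=0.3920
  (v6,v7,v2) [--+] → (-0.392, -0.392, 0.914141)–(-0.392, 0, 1.1765)  len=0.4717
  (v7,v0,v8) [-++] → (-0.392, -0.392, 0)–(-0.392, -0.957657, 0)  len=0.5657
  (v7,v8,v2) [-++] → (-0.392, -0.957657, 0)–(-0.392, -0.392, 0.914141)  len=1.0750

Chained into 1 loop(s):
  loop 1: 8 segments, perimeter = 5.0087
Total perimeter = 5.009


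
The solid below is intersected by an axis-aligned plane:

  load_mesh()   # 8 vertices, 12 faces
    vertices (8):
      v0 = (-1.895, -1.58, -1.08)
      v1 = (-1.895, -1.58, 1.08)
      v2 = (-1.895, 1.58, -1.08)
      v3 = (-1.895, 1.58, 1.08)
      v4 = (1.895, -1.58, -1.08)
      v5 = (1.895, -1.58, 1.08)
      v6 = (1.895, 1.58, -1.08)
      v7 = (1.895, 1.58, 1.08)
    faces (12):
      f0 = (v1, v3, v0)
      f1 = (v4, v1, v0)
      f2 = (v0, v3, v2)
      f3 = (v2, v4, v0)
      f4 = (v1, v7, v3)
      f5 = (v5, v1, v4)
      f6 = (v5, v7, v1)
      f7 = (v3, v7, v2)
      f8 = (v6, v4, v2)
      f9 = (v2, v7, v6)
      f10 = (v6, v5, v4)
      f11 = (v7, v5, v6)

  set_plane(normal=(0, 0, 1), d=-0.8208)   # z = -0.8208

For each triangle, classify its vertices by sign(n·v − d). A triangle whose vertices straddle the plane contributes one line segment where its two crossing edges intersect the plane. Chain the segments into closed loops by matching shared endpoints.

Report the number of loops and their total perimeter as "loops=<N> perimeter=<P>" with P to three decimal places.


loops=1 perimeter=13.900

Straddling triangles (8 of 12):
  (v1,v3,v0) [++-] → (-1.895, -1.2008, -0.8208)–(-1.895, -1.58, -0.8208)  len=0.3792
  (v4,v1,v0) [-+-] → (1.4402, -1.58, -0.8208)–(-1.895, -1.58, -0.8208)  len=3.3352
  (v0,v3,v2) [-+-] → (-1.895, -1.2008, -0.8208)–(-1.895, 1.58, -0.8208)  len=2.7808
  (v5,v1,v4) [++-] → (1.4402, -1.58, -0.8208)–(1.895, -1.58, -0.8208)  len=0.4548
  (v3,v7,v2) [++-] → (-1.4402, 1.58, -0.8208)–(-1.895, 1.58, -0.8208)  len=0.4548
  (v2,v7,v6) [-+-] → (-1.4402, 1.58, -0.8208)–(1.895, 1.58, -0.8208)  len=3.3352
  (v6,v5,v4) [-+-] → (1.895, 1.2008, -0.8208)–(1.895, -1.58, -0.8208)  len=2.7808
  (v7,v5,v6) [++-] → (1.895, 1.2008, -0.8208)–(1.895, 1.58, -0.8208)  len=0.3792

Chained into 1 loop(s):
  loop 1: 8 segments, perimeter = 13.9000
Total perimeter = 13.900


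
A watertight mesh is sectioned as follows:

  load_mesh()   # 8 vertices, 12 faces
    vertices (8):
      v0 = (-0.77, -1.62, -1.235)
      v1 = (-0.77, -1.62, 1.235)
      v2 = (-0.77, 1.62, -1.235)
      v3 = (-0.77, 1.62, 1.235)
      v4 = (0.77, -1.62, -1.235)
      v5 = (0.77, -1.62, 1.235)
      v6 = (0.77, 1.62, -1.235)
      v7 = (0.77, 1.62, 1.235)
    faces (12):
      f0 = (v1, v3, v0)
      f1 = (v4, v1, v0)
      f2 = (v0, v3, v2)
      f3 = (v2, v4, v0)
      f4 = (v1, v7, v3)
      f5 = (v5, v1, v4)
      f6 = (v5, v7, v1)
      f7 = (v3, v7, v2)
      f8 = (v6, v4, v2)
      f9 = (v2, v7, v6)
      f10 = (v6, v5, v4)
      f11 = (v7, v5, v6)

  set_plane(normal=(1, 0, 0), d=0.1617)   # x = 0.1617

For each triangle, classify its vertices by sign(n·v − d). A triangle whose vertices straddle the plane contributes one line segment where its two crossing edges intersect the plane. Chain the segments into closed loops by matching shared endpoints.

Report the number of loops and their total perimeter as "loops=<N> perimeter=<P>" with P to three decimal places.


Straddling triangles (8 of 12):
  (v4,v1,v0) [+--] → (0.1617, -1.62, -0.25935)–(0.1617, -1.62, -1.235)  len=0.9757
  (v2,v4,v0) [-+-] → (0.1617, -0.3402, -1.235)–(0.1617, -1.62, -1.235)  len=1.2798
  (v1,v7,v3) [-+-] → (0.1617, 0.3402, 1.235)–(0.1617, 1.62, 1.235)  len=1.2798
  (v5,v1,v4) [+-+] → (0.1617, -1.62, 1.235)–(0.1617, -1.62, -0.25935)  len=1.4944
  (v5,v7,v1) [++-] → (0.1617, 0.3402, 1.235)–(0.1617, -1.62, 1.235)  len=1.9602
  (v3,v7,v2) [-+-] → (0.1617, 1.62, 1.235)–(0.1617, 1.62, 0.25935)  len=0.9757
  (v6,v4,v2) [++-] → (0.1617, -0.3402, -1.235)–(0.1617, 1.62, -1.235)  len=1.9602
  (v2,v7,v6) [-++] → (0.1617, 1.62, 0.25935)–(0.1617, 1.62, -1.235)  len=1.4944

Chained into 1 loop(s):
  loop 1: 8 segments, perimeter = 11.4200
Total perimeter = 11.420

loops=1 perimeter=11.420


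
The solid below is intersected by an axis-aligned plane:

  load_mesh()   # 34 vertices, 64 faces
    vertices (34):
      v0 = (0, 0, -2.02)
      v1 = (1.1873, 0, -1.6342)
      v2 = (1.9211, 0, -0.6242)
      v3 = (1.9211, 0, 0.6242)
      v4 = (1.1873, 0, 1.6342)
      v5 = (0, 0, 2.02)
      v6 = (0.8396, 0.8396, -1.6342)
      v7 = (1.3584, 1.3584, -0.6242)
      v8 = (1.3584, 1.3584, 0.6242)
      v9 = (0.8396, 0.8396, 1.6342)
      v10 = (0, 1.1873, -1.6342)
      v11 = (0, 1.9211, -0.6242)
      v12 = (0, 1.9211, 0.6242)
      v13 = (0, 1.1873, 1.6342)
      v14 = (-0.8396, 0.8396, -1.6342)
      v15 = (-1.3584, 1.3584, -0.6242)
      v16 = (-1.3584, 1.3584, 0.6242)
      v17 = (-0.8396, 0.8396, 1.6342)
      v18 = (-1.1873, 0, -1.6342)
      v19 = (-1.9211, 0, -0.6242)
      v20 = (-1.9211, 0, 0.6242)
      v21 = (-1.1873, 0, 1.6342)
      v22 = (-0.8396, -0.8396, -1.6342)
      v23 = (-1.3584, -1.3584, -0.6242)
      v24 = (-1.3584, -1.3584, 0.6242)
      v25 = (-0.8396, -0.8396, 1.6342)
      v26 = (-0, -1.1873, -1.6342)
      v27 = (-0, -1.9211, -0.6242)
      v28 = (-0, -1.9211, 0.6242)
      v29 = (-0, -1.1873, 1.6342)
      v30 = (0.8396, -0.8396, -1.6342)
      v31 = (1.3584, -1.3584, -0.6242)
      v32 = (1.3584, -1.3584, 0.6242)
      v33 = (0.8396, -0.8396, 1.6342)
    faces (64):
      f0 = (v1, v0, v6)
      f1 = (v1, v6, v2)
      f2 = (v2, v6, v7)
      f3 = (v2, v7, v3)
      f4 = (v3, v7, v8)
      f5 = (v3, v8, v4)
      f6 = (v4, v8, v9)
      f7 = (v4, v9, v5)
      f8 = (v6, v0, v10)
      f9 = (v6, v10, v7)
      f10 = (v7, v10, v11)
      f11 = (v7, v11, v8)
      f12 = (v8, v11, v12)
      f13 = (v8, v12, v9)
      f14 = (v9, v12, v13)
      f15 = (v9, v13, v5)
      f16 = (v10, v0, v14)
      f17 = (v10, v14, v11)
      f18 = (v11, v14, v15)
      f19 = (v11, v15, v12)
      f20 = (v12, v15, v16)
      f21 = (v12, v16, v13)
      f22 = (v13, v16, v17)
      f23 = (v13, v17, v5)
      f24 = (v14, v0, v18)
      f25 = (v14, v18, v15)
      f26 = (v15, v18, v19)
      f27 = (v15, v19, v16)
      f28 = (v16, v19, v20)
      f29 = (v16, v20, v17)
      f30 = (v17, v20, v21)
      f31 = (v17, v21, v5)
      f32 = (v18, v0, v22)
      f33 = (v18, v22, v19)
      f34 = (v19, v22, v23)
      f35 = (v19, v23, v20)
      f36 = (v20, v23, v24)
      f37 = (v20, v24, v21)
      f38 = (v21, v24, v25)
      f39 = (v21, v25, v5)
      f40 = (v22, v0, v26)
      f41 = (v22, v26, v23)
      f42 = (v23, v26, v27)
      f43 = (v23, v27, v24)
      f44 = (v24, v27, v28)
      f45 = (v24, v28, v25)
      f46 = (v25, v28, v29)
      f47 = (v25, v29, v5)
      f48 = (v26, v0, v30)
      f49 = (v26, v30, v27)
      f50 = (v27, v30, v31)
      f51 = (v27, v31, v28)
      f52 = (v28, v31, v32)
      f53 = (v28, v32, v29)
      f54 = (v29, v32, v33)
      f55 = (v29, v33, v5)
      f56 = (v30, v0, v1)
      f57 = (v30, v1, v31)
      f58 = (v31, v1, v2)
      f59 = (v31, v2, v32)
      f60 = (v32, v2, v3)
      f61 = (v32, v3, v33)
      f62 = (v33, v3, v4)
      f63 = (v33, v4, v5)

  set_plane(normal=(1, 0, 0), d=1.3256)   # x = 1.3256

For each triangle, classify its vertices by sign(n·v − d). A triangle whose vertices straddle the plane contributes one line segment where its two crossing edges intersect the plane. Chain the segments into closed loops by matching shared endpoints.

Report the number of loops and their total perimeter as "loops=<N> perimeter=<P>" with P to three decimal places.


loops=1 perimeter=8.916

Straddling triangles (18 of 64):
  (v1,v6,v2) [--+] → (1.3256, 0.462304, -1.18033)–(1.3256, 0, -1.44384)  len=0.5321
  (v2,v6,v7) [+-+] → (1.3256, 0.462304, -1.18033)–(1.3256, 1.3256, -0.688055)  len=0.9938
  (v3,v8,v4) [++-] → (1.3256, 1.09799, 0.817818)–(1.3256, 0, 1.44384)  len=1.2639
  (v4,v8,v9) [-+-] → (1.3256, 1.09799, 0.817818)–(1.3256, 1.3256, 0.688055)  len=0.2620
  (v6,v10,v7) [--+] → (1.3256, 1.35427, -0.648588)–(1.3256, 1.3256, -0.688055)  len=0.0488
  (v7,v10,v11) [+--] → (1.3256, 1.35427, -0.648588)–(1.3256, 1.37199, -0.6242)  len=0.0301
  (v7,v11,v8) [+-+] → (1.3256, 1.37199, -0.6242)–(1.3256, 1.37199, 0.594056)  len=1.2183
  (v8,v11,v12) [+--] → (1.3256, 1.37199, 0.594056)–(1.3256, 1.37199, 0.6242)  len=0.0301
  (v8,v12,v9) [+--] → (1.3256, 1.37199, 0.6242)–(1.3256, 1.3256, 0.688055)  len=0.0789
  (v27,v30,v31) [--+] → (1.3256, -1.3256, -0.688055)–(1.3256, -1.37199, -0.6242)  len=0.0789
  (v27,v31,v28) [-+-] → (1.3256, -1.37199, -0.6242)–(1.3256, -1.37199, -0.594056)  len=0.0301
  (v28,v31,v32) [-++] → (1.3256, -1.37199, -0.594056)–(1.3256, -1.37199, 0.6242)  len=1.2183
  (v28,v32,v29) [-+-] → (1.3256, -1.37199, 0.6242)–(1.3256, -1.35427, 0.648588)  len=0.0301
  (v29,v32,v33) [-+-] → (1.3256, -1.35427, 0.648588)–(1.3256, -1.3256, 0.688055)  len=0.0488
  (v30,v1,v31) [--+] → (1.3256, -1.09799, -0.817818)–(1.3256, -1.3256, -0.688055)  len=0.2620
  (v31,v1,v2) [+-+] → (1.3256, -1.09799, -0.817818)–(1.3256, 0, -1.44384)  len=1.2639
  (v32,v3,v33) [++-] → (1.3256, -0.462304, 1.18033)–(1.3256, -1.3256, 0.688055)  len=0.9938
  (v33,v3,v4) [-+-] → (1.3256, -0.462304, 1.18033)–(1.3256, 0, 1.44384)  len=0.5321

Chained into 1 loop(s):
  loop 1: 18 segments, perimeter = 8.9162
Total perimeter = 8.916


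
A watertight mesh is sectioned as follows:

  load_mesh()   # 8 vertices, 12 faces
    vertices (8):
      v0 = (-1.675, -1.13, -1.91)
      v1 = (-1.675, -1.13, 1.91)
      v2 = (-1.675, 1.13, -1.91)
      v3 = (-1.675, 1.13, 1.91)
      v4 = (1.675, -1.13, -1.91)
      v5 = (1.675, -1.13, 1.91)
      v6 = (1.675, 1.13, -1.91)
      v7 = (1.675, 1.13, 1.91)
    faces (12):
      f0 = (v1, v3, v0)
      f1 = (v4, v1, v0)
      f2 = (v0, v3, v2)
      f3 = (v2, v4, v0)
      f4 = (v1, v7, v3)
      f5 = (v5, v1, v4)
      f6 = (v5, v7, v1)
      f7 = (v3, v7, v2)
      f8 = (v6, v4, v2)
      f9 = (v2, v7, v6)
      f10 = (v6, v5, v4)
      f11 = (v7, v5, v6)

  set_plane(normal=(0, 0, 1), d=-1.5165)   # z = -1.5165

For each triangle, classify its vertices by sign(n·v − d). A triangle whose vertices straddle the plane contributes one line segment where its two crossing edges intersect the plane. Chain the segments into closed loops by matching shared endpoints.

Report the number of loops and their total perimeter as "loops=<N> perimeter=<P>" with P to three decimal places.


loops=1 perimeter=11.220

Straddling triangles (8 of 12):
  (v1,v3,v0) [++-] → (-1.675, -0.897196, -1.5165)–(-1.675, -1.13, -1.5165)  len=0.2328
  (v4,v1,v0) [-+-] → (1.32991, -1.13, -1.5165)–(-1.675, -1.13, -1.5165)  len=3.0049
  (v0,v3,v2) [-+-] → (-1.675, -0.897196, -1.5165)–(-1.675, 1.13, -1.5165)  len=2.0272
  (v5,v1,v4) [++-] → (1.32991, -1.13, -1.5165)–(1.675, -1.13, -1.5165)  len=0.3451
  (v3,v7,v2) [++-] → (-1.32991, 1.13, -1.5165)–(-1.675, 1.13, -1.5165)  len=0.3451
  (v2,v7,v6) [-+-] → (-1.32991, 1.13, -1.5165)–(1.675, 1.13, -1.5165)  len=3.0049
  (v6,v5,v4) [-+-] → (1.675, 0.897196, -1.5165)–(1.675, -1.13, -1.5165)  len=2.0272
  (v7,v5,v6) [++-] → (1.675, 0.897196, -1.5165)–(1.675, 1.13, -1.5165)  len=0.2328

Chained into 1 loop(s):
  loop 1: 8 segments, perimeter = 11.2200
Total perimeter = 11.220


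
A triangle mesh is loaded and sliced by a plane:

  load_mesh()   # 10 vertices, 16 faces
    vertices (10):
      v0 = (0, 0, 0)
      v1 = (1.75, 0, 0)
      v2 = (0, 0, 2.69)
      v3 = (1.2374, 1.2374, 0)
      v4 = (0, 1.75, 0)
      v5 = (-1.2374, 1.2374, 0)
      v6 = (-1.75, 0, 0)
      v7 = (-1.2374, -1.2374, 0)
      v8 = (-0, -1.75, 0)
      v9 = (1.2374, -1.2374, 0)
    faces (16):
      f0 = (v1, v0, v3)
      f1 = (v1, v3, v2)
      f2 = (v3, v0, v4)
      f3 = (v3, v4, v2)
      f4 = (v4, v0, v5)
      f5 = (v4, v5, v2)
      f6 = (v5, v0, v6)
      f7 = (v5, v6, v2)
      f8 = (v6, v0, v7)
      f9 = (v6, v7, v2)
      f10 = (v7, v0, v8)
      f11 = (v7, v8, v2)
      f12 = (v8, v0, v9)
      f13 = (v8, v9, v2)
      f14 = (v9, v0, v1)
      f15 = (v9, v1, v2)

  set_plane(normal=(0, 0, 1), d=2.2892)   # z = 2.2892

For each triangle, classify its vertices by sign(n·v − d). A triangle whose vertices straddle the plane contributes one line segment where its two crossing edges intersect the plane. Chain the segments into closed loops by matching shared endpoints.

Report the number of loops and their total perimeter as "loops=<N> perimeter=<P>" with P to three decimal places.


Straddling triangles (8 of 16):
  (v1,v3,v2) [--+] → (0.184368, 0.184368, 2.2892)–(0.260743, 0, 2.2892)  len=0.1996
  (v3,v4,v2) [--+] → (0, 0.260743, 2.2892)–(0.184368, 0.184368, 2.2892)  len=0.1996
  (v4,v5,v2) [--+] → (-0.184368, 0.184368, 2.2892)–(0, 0.260743, 2.2892)  len=0.1996
  (v5,v6,v2) [--+] → (-0.260743, 0, 2.2892)–(-0.184368, 0.184368, 2.2892)  len=0.1996
  (v6,v7,v2) [--+] → (-0.184368, -0.184368, 2.2892)–(-0.260743, 0, 2.2892)  len=0.1996
  (v7,v8,v2) [--+] → (0, -0.260743, 2.2892)–(-0.184368, -0.184368, 2.2892)  len=0.1996
  (v8,v9,v2) [--+] → (0.184368, -0.184368, 2.2892)–(0, -0.260743, 2.2892)  len=0.1996
  (v9,v1,v2) [--+] → (0.260743, 0, 2.2892)–(0.184368, -0.184368, 2.2892)  len=0.1996

Chained into 1 loop(s):
  loop 1: 8 segments, perimeter = 1.5965
Total perimeter = 1.596

loops=1 perimeter=1.596


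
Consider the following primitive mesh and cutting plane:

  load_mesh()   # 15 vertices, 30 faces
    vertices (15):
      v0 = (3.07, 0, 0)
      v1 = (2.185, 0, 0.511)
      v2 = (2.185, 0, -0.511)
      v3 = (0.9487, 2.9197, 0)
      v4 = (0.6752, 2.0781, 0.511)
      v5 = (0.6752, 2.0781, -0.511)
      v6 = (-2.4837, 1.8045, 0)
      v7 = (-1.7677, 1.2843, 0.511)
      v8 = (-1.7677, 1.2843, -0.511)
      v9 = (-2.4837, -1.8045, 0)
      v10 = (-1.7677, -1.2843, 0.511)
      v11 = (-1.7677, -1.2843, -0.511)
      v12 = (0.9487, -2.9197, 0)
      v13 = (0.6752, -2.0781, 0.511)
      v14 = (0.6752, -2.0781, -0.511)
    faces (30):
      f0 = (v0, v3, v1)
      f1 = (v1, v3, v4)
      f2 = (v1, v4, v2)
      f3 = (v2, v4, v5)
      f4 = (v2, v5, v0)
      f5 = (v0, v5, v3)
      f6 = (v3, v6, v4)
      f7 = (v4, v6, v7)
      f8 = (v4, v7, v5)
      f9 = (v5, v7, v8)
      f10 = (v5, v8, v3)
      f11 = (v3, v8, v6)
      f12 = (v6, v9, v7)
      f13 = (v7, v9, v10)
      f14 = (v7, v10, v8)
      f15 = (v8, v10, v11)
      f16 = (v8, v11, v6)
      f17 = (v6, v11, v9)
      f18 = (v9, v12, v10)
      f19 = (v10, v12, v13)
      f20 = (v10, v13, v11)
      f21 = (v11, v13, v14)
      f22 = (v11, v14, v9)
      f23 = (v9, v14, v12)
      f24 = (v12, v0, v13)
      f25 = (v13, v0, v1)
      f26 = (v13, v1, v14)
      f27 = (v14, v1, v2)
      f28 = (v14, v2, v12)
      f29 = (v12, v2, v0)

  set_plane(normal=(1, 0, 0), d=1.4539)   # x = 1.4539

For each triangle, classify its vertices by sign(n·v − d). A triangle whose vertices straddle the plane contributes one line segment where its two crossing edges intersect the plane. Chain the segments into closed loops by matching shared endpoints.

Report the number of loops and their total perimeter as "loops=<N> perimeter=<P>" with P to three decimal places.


Straddling triangles (12 of 30):
  (v0,v3,v1) [+-+] → (1.4539, 2.22436, 0)–(1.4539, 1.7266, 0.208814)  len=0.5398
  (v1,v3,v4) [+--] → (1.4539, 1.7266, 0.208814)–(1.4539, 1.00629, 0.511)  len=0.7811
  (v1,v4,v2) [+-+] → (1.4539, 1.00629, 0.511)–(1.4539, 1.00629, -0.0161105)  len=0.5271
  (v2,v4,v5) [+--] → (1.4539, 1.00629, -0.0161105)–(1.4539, 1.00629, -0.511)  len=0.4949
  (v2,v5,v0) [+-+] → (1.4539, 1.00629, -0.511)–(1.4539, 1.40238, -0.344842)  len=0.4295
  (v0,v5,v3) [+--] → (1.4539, 1.40238, -0.344842)–(1.4539, 2.22436, 0)  len=0.8914
  (v12,v0,v13) [-+-] → (1.4539, -2.22436, 0)–(1.4539, -1.40238, 0.344842)  len=0.8914
  (v13,v0,v1) [-++] → (1.4539, -1.40238, 0.344842)–(1.4539, -1.00629, 0.511)  len=0.4295
  (v13,v1,v14) [-+-] → (1.4539, -1.00629, 0.511)–(1.4539, -1.00629, 0.0161105)  len=0.4949
  (v14,v1,v2) [-++] → (1.4539, -1.00629, 0.0161105)–(1.4539, -1.00629, -0.511)  len=0.5271
  (v14,v2,v12) [-+-] → (1.4539, -1.00629, -0.511)–(1.4539, -1.7266, -0.208814)  len=0.7811
  (v12,v2,v0) [-++] → (1.4539, -1.7266, -0.208814)–(1.4539, -2.22436, 0)  len=0.5398

Chained into 2 loop(s):
  loop 1: 6 segments, perimeter = 3.6638
  loop 2: 6 segments, perimeter = 3.6638
Total perimeter = 7.328

loops=2 perimeter=7.328


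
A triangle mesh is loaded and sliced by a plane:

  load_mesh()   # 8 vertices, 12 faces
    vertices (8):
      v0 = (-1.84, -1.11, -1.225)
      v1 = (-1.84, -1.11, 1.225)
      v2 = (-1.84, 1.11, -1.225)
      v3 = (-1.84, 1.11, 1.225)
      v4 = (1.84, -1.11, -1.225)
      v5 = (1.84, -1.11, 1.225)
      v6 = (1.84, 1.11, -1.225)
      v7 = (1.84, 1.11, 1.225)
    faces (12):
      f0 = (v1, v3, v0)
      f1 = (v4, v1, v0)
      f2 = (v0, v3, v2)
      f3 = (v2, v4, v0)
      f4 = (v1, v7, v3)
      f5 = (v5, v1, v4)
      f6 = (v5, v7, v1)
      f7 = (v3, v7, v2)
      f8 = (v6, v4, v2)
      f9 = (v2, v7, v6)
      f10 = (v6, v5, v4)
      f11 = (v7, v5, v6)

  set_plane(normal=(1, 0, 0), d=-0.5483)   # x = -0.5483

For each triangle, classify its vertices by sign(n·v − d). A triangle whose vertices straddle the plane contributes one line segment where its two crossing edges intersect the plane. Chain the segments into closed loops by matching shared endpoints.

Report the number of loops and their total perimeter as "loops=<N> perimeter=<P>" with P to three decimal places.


Straddling triangles (8 of 12):
  (v4,v1,v0) [+--] → (-0.5483, -1.11, 0.365037)–(-0.5483, -1.11, -1.225)  len=1.5900
  (v2,v4,v0) [-+-] → (-0.5483, 0.330768, -1.225)–(-0.5483, -1.11, -1.225)  len=1.4408
  (v1,v7,v3) [-+-] → (-0.5483, -0.330768, 1.225)–(-0.5483, 1.11, 1.225)  len=1.4408
  (v5,v1,v4) [+-+] → (-0.5483, -1.11, 1.225)–(-0.5483, -1.11, 0.365037)  len=0.8600
  (v5,v7,v1) [++-] → (-0.5483, -0.330768, 1.225)–(-0.5483, -1.11, 1.225)  len=0.7792
  (v3,v7,v2) [-+-] → (-0.5483, 1.11, 1.225)–(-0.5483, 1.11, -0.365037)  len=1.5900
  (v6,v4,v2) [++-] → (-0.5483, 0.330768, -1.225)–(-0.5483, 1.11, -1.225)  len=0.7792
  (v2,v7,v6) [-++] → (-0.5483, 1.11, -0.365037)–(-0.5483, 1.11, -1.225)  len=0.8600

Chained into 1 loop(s):
  loop 1: 8 segments, perimeter = 9.3400
Total perimeter = 9.340

loops=1 perimeter=9.340


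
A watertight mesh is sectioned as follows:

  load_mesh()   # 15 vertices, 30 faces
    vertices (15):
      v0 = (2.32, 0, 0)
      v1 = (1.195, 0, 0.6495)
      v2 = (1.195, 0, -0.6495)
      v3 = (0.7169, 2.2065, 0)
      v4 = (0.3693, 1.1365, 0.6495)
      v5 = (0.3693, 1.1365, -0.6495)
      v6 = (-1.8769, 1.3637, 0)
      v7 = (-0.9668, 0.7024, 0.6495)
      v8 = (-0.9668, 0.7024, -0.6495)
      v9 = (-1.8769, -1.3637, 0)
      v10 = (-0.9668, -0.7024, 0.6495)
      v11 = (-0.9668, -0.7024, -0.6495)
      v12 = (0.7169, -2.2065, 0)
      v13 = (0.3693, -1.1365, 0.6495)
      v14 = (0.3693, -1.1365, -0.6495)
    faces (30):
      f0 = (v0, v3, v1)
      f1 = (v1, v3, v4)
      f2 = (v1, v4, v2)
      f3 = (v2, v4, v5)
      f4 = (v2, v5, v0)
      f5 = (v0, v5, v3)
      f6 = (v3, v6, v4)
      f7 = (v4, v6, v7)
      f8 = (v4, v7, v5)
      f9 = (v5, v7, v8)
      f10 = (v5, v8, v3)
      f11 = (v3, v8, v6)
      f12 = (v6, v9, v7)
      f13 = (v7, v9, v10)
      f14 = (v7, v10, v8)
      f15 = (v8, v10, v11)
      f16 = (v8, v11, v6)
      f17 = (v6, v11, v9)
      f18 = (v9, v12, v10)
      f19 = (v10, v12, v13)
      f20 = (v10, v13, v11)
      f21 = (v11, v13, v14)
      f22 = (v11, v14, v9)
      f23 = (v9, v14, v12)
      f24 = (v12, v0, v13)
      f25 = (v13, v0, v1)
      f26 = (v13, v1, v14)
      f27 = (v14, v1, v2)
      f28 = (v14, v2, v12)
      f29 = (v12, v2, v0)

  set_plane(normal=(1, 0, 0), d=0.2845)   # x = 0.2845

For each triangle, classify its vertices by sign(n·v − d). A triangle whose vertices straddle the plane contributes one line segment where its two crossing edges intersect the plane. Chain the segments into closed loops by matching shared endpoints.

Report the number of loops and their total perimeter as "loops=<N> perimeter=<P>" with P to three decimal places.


loops=2 perimeter=7.225

Straddling triangles (12 of 30):
  (v3,v6,v4) [+-+] → (0.2845, 2.066, 0)–(0.2845, 1.14508, 0.62498)  len=1.1130
  (v4,v6,v7) [+--] → (0.2845, 1.14508, 0.62498)–(0.2845, 1.10895, 0.6495)  len=0.0437
  (v4,v7,v5) [+-+] → (0.2845, 1.10895, 0.6495)–(0.2845, 1.10895, -0.567055)  len=1.2166
  (v5,v7,v8) [+--] → (0.2845, 1.10895, -0.567055)–(0.2845, 1.10895, -0.6495)  len=0.0824
  (v5,v8,v3) [+-+] → (0.2845, 1.10895, -0.6495)–(0.2845, 1.82022, -0.166802)  len=0.8596
  (v3,v8,v6) [+--] → (0.2845, 1.82022, -0.166802)–(0.2845, 2.066, 0)  len=0.2970
  (v9,v12,v10) [-+-] → (0.2845, -2.066, 0)–(0.2845, -1.82022, 0.166802)  len=0.2970
  (v10,v12,v13) [-++] → (0.2845, -1.82022, 0.166802)–(0.2845, -1.10895, 0.6495)  len=0.8596
  (v10,v13,v11) [-+-] → (0.2845, -1.10895, 0.6495)–(0.2845, -1.10895, 0.567055)  len=0.0824
  (v11,v13,v14) [-++] → (0.2845, -1.10895, 0.567055)–(0.2845, -1.10895, -0.6495)  len=1.2166
  (v11,v14,v9) [-+-] → (0.2845, -1.10895, -0.6495)–(0.2845, -1.14508, -0.62498)  len=0.0437
  (v9,v14,v12) [-++] → (0.2845, -1.14508, -0.62498)–(0.2845, -2.066, 0)  len=1.1130

Chained into 2 loop(s):
  loop 1: 6 segments, perimeter = 3.6123
  loop 2: 6 segments, perimeter = 3.6123
Total perimeter = 7.225


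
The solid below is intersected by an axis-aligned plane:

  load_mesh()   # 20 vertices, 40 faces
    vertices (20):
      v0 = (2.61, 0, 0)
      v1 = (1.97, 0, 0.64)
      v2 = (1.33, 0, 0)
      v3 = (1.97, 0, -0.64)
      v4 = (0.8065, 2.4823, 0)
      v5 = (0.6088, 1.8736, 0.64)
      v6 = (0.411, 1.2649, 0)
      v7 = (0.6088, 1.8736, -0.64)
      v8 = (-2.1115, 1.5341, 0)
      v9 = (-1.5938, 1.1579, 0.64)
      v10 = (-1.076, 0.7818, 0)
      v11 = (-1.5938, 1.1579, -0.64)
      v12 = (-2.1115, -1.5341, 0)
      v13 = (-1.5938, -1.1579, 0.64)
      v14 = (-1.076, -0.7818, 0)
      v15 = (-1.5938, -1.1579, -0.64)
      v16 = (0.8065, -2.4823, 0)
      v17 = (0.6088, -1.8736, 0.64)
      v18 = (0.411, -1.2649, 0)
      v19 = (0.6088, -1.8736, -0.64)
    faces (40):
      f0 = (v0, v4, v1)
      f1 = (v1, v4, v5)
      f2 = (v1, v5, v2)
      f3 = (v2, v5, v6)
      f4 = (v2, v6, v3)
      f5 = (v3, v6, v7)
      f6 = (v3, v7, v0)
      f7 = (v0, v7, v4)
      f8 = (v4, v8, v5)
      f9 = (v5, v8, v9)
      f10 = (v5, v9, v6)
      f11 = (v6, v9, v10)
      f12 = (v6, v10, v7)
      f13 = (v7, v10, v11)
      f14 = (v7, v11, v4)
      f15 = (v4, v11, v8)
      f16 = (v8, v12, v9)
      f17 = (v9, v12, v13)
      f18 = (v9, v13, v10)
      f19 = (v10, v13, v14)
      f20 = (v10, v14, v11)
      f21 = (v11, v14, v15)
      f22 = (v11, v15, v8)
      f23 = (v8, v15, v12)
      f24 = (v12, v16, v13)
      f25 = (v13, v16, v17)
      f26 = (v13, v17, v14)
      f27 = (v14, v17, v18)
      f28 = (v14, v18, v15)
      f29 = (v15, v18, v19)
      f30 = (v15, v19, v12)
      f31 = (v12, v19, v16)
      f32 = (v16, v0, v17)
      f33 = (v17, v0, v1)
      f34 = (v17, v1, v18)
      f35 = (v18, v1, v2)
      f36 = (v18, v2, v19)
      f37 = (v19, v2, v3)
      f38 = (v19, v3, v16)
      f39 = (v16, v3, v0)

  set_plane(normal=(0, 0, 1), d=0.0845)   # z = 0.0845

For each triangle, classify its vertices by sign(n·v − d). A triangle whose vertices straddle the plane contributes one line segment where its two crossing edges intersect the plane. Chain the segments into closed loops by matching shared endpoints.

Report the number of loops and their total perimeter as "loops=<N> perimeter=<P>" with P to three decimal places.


loops=2 perimeter=23.159

Straddling triangles (20 of 40):
  (v0,v4,v1) [--+] → (0.960118, 2.15456, 0.0845)–(2.5255, 0, 0.0845)  len=2.6632
  (v1,v4,v5) [+-+] → (0.960118, 2.15456, 0.0845)–(0.780397, 2.40193, 0.0845)  len=0.3058
  (v1,v5,v2) [++-] → (1.23478, 0.247374, 0.0845)–(1.4145, 0, 0.0845)  len=0.3058
  (v2,v5,v6) [-+-] → (1.23478, 0.247374, 0.0845)–(0.437116, 1.34527, 0.0845)  len=1.3571
  (v4,v8,v5) [--+] → (-1.75234, 1.57892, 0.0845)–(0.780397, 2.40193, 0.0845)  len=2.6631
  (v5,v8,v9) [+-+] → (-1.75234, 1.57892, 0.0845)–(-2.04315, 1.48443, 0.0845)  len=0.3058
  (v5,v9,v6) [++-] → (0.146304, 1.25077, 0.0845)–(0.437116, 1.34527, 0.0845)  len=0.3058
  (v6,v9,v10) [-+-] → (0.146304, 1.25077, 0.0845)–(-1.14437, 0.831457, 0.0845)  len=1.3571
  (v8,v12,v9) [--+] → (-2.04315, -1.17867, 0.0845)–(-2.04315, 1.48443, 0.0845)  len=2.6631
  (v9,v12,v13) [+-+] → (-2.04315, -1.17867, 0.0845)–(-2.04315, -1.48443, 0.0845)  len=0.3058
  (v9,v13,v10) [++-] → (-1.14437, 0.525699, 0.0845)–(-1.14437, 0.831457, 0.0845)  len=0.3058
  (v10,v13,v14) [-+-] → (-1.14437, 0.525699, 0.0845)–(-1.14437, -0.831457, 0.0845)  len=1.3572
  (v12,v16,v13) [--+] → (0.489585, -2.30744, 0.0845)–(-2.04315, -1.48443, 0.0845)  len=2.6631
  (v13,v16,v17) [+-+] → (0.489585, -2.30744, 0.0845)–(0.780397, -2.40193, 0.0845)  len=0.3058
  (v13,v17,v14) [++-] → (-0.853554, -0.925952, 0.0845)–(-1.14437, -0.831457, 0.0845)  len=0.3058
  (v14,v17,v18) [-+-] → (-0.853554, -0.925952, 0.0845)–(0.437116, -1.34527, 0.0845)  len=1.3571
  (v16,v0,v17) [--+] → (2.34578, -0.247374, 0.0845)–(0.780397, -2.40193, 0.0845)  len=2.6632
  (v17,v0,v1) [+-+] → (2.34578, -0.247374, 0.0845)–(2.5255, 0, 0.0845)  len=0.3058
  (v17,v1,v18) [++-] → (0.616837, -1.09789, 0.0845)–(0.437116, -1.34527, 0.0845)  len=0.3058
  (v18,v1,v2) [-+-] → (0.616837, -1.09789, 0.0845)–(1.4145, 0, 0.0845)  len=1.3571

Chained into 2 loop(s):
  loop 1: 10 segments, perimeter = 14.8445
  loop 2: 10 segments, perimeter = 8.3143
Total perimeter = 23.159


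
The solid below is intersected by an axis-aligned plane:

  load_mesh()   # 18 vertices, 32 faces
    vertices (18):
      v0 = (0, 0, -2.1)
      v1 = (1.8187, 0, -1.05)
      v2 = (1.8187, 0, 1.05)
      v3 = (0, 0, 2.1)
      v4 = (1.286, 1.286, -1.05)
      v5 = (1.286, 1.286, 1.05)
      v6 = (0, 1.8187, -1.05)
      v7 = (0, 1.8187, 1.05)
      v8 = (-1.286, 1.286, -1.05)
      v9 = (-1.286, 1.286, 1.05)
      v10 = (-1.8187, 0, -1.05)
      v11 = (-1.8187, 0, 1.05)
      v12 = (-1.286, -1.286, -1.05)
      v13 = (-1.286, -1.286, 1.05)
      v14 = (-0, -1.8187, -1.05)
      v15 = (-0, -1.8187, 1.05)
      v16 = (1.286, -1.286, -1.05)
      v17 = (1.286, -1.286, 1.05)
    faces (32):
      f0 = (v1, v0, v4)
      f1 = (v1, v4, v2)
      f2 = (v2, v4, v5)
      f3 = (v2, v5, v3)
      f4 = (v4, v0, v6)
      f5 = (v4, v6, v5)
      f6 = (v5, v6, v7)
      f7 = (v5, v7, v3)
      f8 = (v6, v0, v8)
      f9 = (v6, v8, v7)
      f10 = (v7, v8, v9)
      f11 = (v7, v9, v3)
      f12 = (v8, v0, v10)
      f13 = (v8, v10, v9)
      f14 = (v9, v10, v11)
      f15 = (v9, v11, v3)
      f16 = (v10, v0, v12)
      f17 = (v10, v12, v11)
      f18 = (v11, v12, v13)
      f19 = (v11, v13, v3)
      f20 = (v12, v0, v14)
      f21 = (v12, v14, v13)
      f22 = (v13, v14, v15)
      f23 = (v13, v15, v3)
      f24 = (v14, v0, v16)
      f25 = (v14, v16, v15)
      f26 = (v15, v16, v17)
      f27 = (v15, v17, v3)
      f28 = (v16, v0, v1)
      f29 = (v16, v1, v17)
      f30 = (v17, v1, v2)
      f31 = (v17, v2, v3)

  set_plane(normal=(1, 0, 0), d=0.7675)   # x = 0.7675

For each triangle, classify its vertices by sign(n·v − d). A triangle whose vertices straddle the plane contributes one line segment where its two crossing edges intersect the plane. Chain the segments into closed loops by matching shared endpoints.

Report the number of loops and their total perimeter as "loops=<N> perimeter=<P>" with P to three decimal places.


Straddling triangles (12 of 32):
  (v1,v0,v4) [+-+] → (0.7675, 0, -1.6569)–(0.7675, 0.7675, -1.47335)  len=0.7891
  (v2,v5,v3) [++-] → (0.7675, 0.7675, 1.47335)–(0.7675, 0, 1.6569)  len=0.7891
  (v4,v0,v6) [+--] → (0.7675, 0.7675, -1.47335)–(0.7675, 1.50078, -1.05)  len=0.8467
  (v4,v6,v5) [+-+] → (0.7675, 1.50078, -1.05)–(0.7675, 1.50078, 0.203305)  len=1.2533
  (v5,v6,v7) [+--] → (0.7675, 1.50078, 0.203305)–(0.7675, 1.50078, 1.05)  len=0.8467
  (v5,v7,v3) [+--] → (0.7675, 1.50078, 1.05)–(0.7675, 0.7675, 1.47335)  len=0.8467
  (v14,v0,v16) [--+] → (0.7675, -0.7675, -1.47335)–(0.7675, -1.50078, -1.05)  len=0.8467
  (v14,v16,v15) [-+-] → (0.7675, -1.50078, -1.05)–(0.7675, -1.50078, -0.203305)  len=0.8467
  (v15,v16,v17) [-++] → (0.7675, -1.50078, -0.203305)–(0.7675, -1.50078, 1.05)  len=1.2533
  (v15,v17,v3) [-+-] → (0.7675, -1.50078, 1.05)–(0.7675, -0.7675, 1.47335)  len=0.8467
  (v16,v0,v1) [+-+] → (0.7675, -0.7675, -1.47335)–(0.7675, 0, -1.6569)  len=0.7891
  (v17,v2,v3) [++-] → (0.7675, 0, 1.6569)–(0.7675, -0.7675, 1.47335)  len=0.7891

Chained into 1 loop(s):
  loop 1: 12 segments, perimeter = 10.7434
Total perimeter = 10.743

loops=1 perimeter=10.743


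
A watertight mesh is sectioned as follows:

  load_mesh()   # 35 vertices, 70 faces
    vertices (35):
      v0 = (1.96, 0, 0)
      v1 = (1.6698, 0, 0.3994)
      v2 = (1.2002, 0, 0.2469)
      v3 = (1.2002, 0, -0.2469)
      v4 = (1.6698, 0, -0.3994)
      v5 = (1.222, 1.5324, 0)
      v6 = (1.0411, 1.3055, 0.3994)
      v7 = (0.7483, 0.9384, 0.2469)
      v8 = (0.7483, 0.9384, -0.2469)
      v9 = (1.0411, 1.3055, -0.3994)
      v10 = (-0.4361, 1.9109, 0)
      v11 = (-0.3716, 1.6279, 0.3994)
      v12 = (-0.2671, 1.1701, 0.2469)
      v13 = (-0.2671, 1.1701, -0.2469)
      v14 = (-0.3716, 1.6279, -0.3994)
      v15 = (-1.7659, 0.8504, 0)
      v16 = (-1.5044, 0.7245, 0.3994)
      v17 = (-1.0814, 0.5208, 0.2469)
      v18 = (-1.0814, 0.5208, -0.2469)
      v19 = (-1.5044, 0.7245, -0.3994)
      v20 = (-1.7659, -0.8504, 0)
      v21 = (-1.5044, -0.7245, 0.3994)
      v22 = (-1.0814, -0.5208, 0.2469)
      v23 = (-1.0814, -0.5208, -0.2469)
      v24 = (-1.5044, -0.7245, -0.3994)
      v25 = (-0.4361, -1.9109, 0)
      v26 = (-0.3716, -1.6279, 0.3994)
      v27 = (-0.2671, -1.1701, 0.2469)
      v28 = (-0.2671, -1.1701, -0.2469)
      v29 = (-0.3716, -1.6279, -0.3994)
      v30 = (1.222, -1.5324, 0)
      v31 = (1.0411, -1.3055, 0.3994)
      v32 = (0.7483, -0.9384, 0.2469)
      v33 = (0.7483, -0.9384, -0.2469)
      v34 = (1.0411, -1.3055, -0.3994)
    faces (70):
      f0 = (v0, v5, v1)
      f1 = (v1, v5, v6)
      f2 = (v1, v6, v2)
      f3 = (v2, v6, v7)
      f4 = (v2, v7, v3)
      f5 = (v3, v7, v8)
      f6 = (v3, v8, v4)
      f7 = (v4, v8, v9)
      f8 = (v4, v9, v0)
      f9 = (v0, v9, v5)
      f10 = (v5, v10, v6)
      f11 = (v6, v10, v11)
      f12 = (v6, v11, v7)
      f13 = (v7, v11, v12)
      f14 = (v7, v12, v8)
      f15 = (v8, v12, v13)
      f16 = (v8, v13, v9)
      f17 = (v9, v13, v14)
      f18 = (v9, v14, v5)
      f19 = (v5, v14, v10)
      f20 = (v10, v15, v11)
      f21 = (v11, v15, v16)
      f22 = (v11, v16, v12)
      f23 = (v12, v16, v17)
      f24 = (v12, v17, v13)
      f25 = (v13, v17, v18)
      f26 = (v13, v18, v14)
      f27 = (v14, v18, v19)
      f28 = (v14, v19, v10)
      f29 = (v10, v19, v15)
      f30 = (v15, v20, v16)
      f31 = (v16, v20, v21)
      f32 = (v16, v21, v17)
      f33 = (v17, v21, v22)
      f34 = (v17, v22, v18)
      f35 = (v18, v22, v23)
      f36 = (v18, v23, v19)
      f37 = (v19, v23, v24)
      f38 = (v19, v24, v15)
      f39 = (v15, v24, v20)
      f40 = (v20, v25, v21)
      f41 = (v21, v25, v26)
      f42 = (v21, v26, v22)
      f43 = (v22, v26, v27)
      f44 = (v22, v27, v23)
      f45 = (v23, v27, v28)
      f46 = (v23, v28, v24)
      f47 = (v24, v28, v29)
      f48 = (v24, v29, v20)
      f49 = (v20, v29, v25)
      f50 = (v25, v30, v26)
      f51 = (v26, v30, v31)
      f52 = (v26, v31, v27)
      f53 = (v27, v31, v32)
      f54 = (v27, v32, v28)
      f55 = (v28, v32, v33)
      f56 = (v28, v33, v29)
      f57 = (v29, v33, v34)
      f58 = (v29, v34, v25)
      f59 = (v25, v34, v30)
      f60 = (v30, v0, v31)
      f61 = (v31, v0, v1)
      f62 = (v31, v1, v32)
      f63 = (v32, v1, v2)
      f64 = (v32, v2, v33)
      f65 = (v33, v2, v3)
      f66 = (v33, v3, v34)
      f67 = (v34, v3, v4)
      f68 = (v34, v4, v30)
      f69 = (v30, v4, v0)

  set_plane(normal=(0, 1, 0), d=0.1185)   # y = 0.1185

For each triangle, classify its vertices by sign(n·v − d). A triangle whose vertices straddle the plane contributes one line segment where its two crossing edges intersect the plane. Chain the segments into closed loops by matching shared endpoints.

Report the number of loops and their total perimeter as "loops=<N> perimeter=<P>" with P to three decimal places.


loops=2 perimeter=4.817

Straddling triangles (20 of 70):
  (v0,v5,v1) [-+-] → (1.90293, 0.1185, 0)–(1.63517, 0.1185, 0.368515)  len=0.4555
  (v1,v5,v6) [-++] → (1.63517, 0.1185, 0.368515)–(1.61273, 0.1185, 0.3994)  len=0.0382
  (v1,v6,v2) [-+-] → (1.61273, 0.1185, 0.3994)–(1.18576, 0.1185, 0.260742)  len=0.4489
  (v2,v6,v7) [-++] → (1.18576, 0.1185, 0.260742)–(1.14313, 0.1185, 0.2469)  len=0.0448
  (v2,v7,v3) [-+-] → (1.14313, 0.1185, 0.2469)–(1.14313, 0.1185, -0.184544)  len=0.4314
  (v3,v7,v8) [-++] → (1.14313, 0.1185, -0.184544)–(1.14313, 0.1185, -0.2469)  len=0.0624
  (v3,v8,v4) [-+-] → (1.14313, 0.1185, -0.2469)–(1.55343, 0.1185, -0.380142)  len=0.4314
  (v4,v8,v9) [-++] → (1.55343, 0.1185, -0.380142)–(1.61273, 0.1185, -0.3994)  len=0.0623
  (v4,v9,v0) [-+-] → (1.61273, 0.1185, -0.3994)–(1.87659, 0.1185, -0.0362535)  len=0.4489
  (v0,v9,v5) [-++] → (1.87659, 0.1185, -0.0362535)–(1.90293, 0.1185, 0)  len=0.0448
  (v15,v20,v16) [+-+] → (-1.7659, 0.1185, 0)–(-1.60502, 0.1185, 0.245716)  len=0.2937
  (v16,v20,v21) [+--] → (-1.60502, 0.1185, 0.245716)–(-1.5044, 0.1185, 0.3994)  len=0.1837
  (v16,v21,v17) [+-+] → (-1.5044, 0.1185, 0.3994)–(-1.21805, 0.1185, 0.296166)  len=0.3044
  (v17,v21,v22) [+--] → (-1.21805, 0.1185, 0.296166)–(-1.0814, 0.1185, 0.2469)  len=0.1453
  (v17,v22,v18) [+-+] → (-1.0814, 0.1185, 0.2469)–(-1.0814, 0.1185, -0.0561783)  len=0.3031
  (v18,v22,v23) [+--] → (-1.0814, 0.1185, -0.0561783)–(-1.0814, 0.1185, -0.2469)  len=0.1907
  (v18,v23,v19) [+-+] → (-1.0814, 0.1185, -0.2469)–(-1.29856, 0.1185, -0.325189)  len=0.2308
  (v19,v23,v24) [+--] → (-1.29856, 0.1185, -0.325189)–(-1.5044, 0.1185, -0.3994)  len=0.2188
  (v19,v24,v15) [+-+] → (-1.5044, 0.1185, -0.3994)–(-1.64437, 0.1185, -0.185612)  len=0.2555
  (v15,v24,v20) [+--] → (-1.64437, 0.1185, -0.185612)–(-1.7659, 0.1185, 0)  len=0.2219

Chained into 2 loop(s):
  loop 1: 10 segments, perimeter = 2.4687
  loop 2: 10 segments, perimeter = 2.3479
Total perimeter = 4.817
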